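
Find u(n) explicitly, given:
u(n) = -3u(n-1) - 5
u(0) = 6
First-order linear non-homogeneous.
Homogeneous solution: u_h(n) = A·(-3)^n.
Try constant particular solution u_p = K: K = -3K - 5 ⇒ K = - \frac{5}{4}.
General: u(n) = A·(-3)^n - \frac{5}{4}.
Apply u(0) = 6: A - \frac{5}{4} = 6 ⇒ A = \frac{29}{4}.
So u(n) = \frac{29 \left(-3\right)^{n}}{4} - \frac{5}{4}.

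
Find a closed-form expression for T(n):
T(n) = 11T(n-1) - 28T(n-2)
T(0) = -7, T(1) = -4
Characteristic equation: x² - 11x + 28 = 0, which factors as (x - (7))(x - (4)) = 0.
Roots r₁ = 7, r₂ = 4 (distinct).
General solution: T(n) = A·(7)^n + B·(4)^n.
From T(0) = -7: A + B = -7.
From T(1) = -4: 7A + 4B = -4.
Solving: A = 8, B = -15.
So T(n) = - 15 \cdot 4^{n} + 8 \cdot 7^{n}.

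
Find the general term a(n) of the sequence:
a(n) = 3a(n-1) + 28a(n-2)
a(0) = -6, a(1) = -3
Characteristic equation: x² - 3x - 28 = 0, which factors as (x - (-4))(x - (7)) = 0.
Roots r₁ = -4, r₂ = 7 (distinct).
General solution: a(n) = A·(-4)^n + B·(7)^n.
From a(0) = -6: A + B = -6.
From a(1) = -3: -4A + 7B = -3.
Solving: A = - \frac{39}{11}, B = - \frac{27}{11}.
So a(n) = - \frac{39 \left(-4\right)^{n}}{11} - \frac{27 \cdot 7^{n}}{11}.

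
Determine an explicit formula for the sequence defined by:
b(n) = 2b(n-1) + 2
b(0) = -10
First-order linear non-homogeneous.
Homogeneous solution: b_h(n) = A·(2)^n.
Try constant particular solution b_p = K: K = 2K + 2 ⇒ K = -2.
General: b(n) = A·(2)^n - 2.
Apply b(0) = -10: A - 2 = -10 ⇒ A = -8.
So b(n) = - 8 \cdot 2^{n} - 2.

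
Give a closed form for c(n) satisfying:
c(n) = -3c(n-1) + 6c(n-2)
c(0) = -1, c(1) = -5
Characteristic equation: x² + 3x - 6 = 0.
Discriminant Δ = (-3)² + 4·(6) = 33.
Roots r₁,₂ = (-3 ± √33)/2, so r₁ = - \frac{3}{2} + \frac{\sqrt{33}}{2}, r₂ = - \frac{\sqrt{33}}{2} - \frac{3}{2}.
General solution: c(n) = A·r₁^n + B·r₂^n.
From the initial conditions, A + B = -1 and r₁A + r₂B = -5.
Since r₁ - r₂ = √33: A = (-5 - (-1)r₂)/√33 = - \frac{13 \sqrt{33}}{66} - \frac{1}{2}, and B = -1 - A = - \frac{1}{2} + \frac{13 \sqrt{33}}{66}.
So c(n) = \left(- \frac{13 \sqrt{33}}{66} - \frac{1}{2}\right)\left(- \frac{3}{2} + \frac{\sqrt{33}}{2}\right)^n + \left(- \frac{1}{2} + \frac{13 \sqrt{33}}{66}\right)\left(- \frac{\sqrt{33}}{2} - \frac{3}{2}\right)^n.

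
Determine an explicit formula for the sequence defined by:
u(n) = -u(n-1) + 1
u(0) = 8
First-order linear non-homogeneous.
Homogeneous solution: u_h(n) = A·(-1)^n.
Try constant particular solution u_p = K: K = -K + 1 ⇒ K = \frac{1}{2}.
General: u(n) = A·(-1)^n + \frac{1}{2}.
Apply u(0) = 8: A + \frac{1}{2} = 8 ⇒ A = \frac{15}{2}.
So u(n) = \frac{15 \left(-1\right)^{n}}{2} + \frac{1}{2}.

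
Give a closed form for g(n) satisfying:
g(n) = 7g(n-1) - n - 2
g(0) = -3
First-order linear with linear forcing.
Homogeneous solution: g_h(n) = A·(7)^n.
Try particular g_p(n) = pn + q. Substituting:
  pn + q = 7(p(n-1) + q) - n - 2.
Matching the n-coefficient: p = 7p - 1 ⇒ p = \frac{1}{6}.
Matching constants: q = -7p + 7q - 2 ⇒ q = \frac{19}{36}.
General: g(n) = A·(7)^n + \frac{n}{6} + \frac{19}{36}.
Apply g(0) = -3: A + \frac{19}{36} = -3 ⇒ A = - \frac{127}{36}.
So g(n) = - \frac{127 \cdot 7^{n}}{36} + \frac{n}{6} + \frac{19}{36}.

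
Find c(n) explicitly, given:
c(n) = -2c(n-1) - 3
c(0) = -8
First-order linear non-homogeneous.
Homogeneous solution: c_h(n) = A·(-2)^n.
Try constant particular solution c_p = K: K = -2K - 3 ⇒ K = -1.
General: c(n) = A·(-2)^n - 1.
Apply c(0) = -8: A - 1 = -8 ⇒ A = -7.
So c(n) = - 7 \left(-2\right)^{n} - 1.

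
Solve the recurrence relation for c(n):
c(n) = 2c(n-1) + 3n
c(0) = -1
First-order linear with linear forcing.
Homogeneous solution: c_h(n) = A·(2)^n.
Try particular c_p(n) = pn + q. Substituting:
  pn + q = 2(p(n-1) + q) + 3n.
Matching the n-coefficient: p = 2p + 3 ⇒ p = -3.
Matching constants: q = -2p + 2q ⇒ q = -6.
General: c(n) = A·(2)^n - 3 n - 6.
Apply c(0) = -1: A - 6 = -1 ⇒ A = 5.
So c(n) = 5 \cdot 2^{n} - 3 n - 6.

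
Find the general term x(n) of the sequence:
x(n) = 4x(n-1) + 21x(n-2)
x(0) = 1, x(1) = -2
Characteristic equation: x² - 4x - 21 = 0, which factors as (x - (-3))(x - (7)) = 0.
Roots r₁ = -3, r₂ = 7 (distinct).
General solution: x(n) = A·(-3)^n + B·(7)^n.
From x(0) = 1: A + B = 1.
From x(1) = -2: -3A + 7B = -2.
Solving: A = \frac{9}{10}, B = \frac{1}{10}.
So x(n) = \frac{9 \left(-3\right)^{n}}{10} + \frac{7^{n}}{10}.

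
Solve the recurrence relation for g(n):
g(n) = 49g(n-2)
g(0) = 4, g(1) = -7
Characteristic equation: x² - 49 = 0, which factors as (x - (-7))(x - (7)) = 0.
Roots r₁ = -7, r₂ = 7 (distinct).
General solution: g(n) = A·(-7)^n + B·(7)^n.
From g(0) = 4: A + B = 4.
From g(1) = -7: -7A + 7B = -7.
Solving: A = \frac{5}{2}, B = \frac{3}{2}.
So g(n) = \frac{5 \left(-7\right)^{n}}{2} + \frac{3 \cdot 7^{n}}{2}.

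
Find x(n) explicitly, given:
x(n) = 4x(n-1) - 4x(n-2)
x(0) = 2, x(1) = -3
Characteristic equation: x² - 4x + 4 = 0, which is (x - (2))².
Repeated root r = 2.
General solution: x(n) = (A + Bn)·(2)^n.
From x(0) = 2: A = 2.
From x(1) = -3: (A + B)·(2) = -3 ⇒ B = - \frac{7}{2}.
So x(n) = \left(2 - \frac{7 n}{2}\right) \cdot (2)^n.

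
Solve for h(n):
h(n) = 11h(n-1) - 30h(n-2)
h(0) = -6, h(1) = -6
Characteristic equation: x² - 11x + 30 = 0, which factors as (x - (5))(x - (6)) = 0.
Roots r₁ = 5, r₂ = 6 (distinct).
General solution: h(n) = A·(5)^n + B·(6)^n.
From h(0) = -6: A + B = -6.
From h(1) = -6: 5A + 6B = -6.
Solving: A = -30, B = 24.
So h(n) = - 30 \cdot 5^{n} + 24 \cdot 6^{n}.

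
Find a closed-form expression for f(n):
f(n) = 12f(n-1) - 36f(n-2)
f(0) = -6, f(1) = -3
Characteristic equation: x² - 12x + 36 = 0, which is (x - (6))².
Repeated root r = 6.
General solution: f(n) = (A + Bn)·(6)^n.
From f(0) = -6: A = -6.
From f(1) = -3: (A + B)·(6) = -3 ⇒ B = \frac{11}{2}.
So f(n) = \left(\frac{11 n}{2} - 6\right) \cdot (6)^n.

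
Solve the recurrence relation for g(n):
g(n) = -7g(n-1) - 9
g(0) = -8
First-order linear non-homogeneous.
Homogeneous solution: g_h(n) = A·(-7)^n.
Try constant particular solution g_p = K: K = -7K - 9 ⇒ K = - \frac{9}{8}.
General: g(n) = A·(-7)^n - \frac{9}{8}.
Apply g(0) = -8: A - \frac{9}{8} = -8 ⇒ A = - \frac{55}{8}.
So g(n) = - \frac{55 \left(-7\right)^{n}}{8} - \frac{9}{8}.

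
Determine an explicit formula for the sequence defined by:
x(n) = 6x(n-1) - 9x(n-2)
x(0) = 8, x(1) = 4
Characteristic equation: x² - 6x + 9 = 0, which is (x - (3))².
Repeated root r = 3.
General solution: x(n) = (A + Bn)·(3)^n.
From x(0) = 8: A = 8.
From x(1) = 4: (A + B)·(3) = 4 ⇒ B = - \frac{20}{3}.
So x(n) = \left(8 - \frac{20 n}{3}\right) \cdot (3)^n.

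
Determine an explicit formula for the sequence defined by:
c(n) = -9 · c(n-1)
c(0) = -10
Pure geometric recurrence with ratio -9.
By induction c(n) = c(0) · (-9)^n = - 10 \left(-9\right)^{n}.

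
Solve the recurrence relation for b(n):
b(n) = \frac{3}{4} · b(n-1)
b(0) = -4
Pure geometric recurrence with ratio \frac{3}{4}.
By induction b(n) = b(0) · (\frac{3}{4})^n = - 4 \left(\frac{3}{4}\right)^{n}.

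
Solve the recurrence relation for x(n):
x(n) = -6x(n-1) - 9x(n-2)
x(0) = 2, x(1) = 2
Characteristic equation: x² + 6x + 9 = 0, which is (x - (-3))².
Repeated root r = -3.
General solution: x(n) = (A + Bn)·(-3)^n.
From x(0) = 2: A = 2.
From x(1) = 2: (A + B)·(-3) = 2 ⇒ B = - \frac{8}{3}.
So x(n) = \left(2 - \frac{8 n}{3}\right) \cdot (-3)^n.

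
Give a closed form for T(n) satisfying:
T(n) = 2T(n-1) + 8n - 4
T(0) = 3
First-order linear with linear forcing.
Homogeneous solution: T_h(n) = A·(2)^n.
Try particular T_p(n) = pn + q. Substituting:
  pn + q = 2(p(n-1) + q) + 8n - 4.
Matching the n-coefficient: p = 2p + 8 ⇒ p = -8.
Matching constants: q = -2p + 2q - 4 ⇒ q = -12.
General: T(n) = A·(2)^n - 8 n - 12.
Apply T(0) = 3: A - 12 = 3 ⇒ A = 15.
So T(n) = 15 \cdot 2^{n} - 8 n - 12.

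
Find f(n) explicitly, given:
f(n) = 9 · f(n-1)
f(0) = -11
Pure geometric recurrence with ratio 9.
By induction f(n) = f(0) · (9)^n = - 11 \cdot 9^{n}.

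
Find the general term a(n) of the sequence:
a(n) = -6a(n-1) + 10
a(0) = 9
First-order linear non-homogeneous.
Homogeneous solution: a_h(n) = A·(-6)^n.
Try constant particular solution a_p = K: K = -6K + 10 ⇒ K = \frac{10}{7}.
General: a(n) = A·(-6)^n + \frac{10}{7}.
Apply a(0) = 9: A + \frac{10}{7} = 9 ⇒ A = \frac{53}{7}.
So a(n) = \frac{53 \left(-6\right)^{n}}{7} + \frac{10}{7}.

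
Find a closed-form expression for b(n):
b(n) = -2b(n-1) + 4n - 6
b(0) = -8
First-order linear with linear forcing.
Homogeneous solution: b_h(n) = A·(-2)^n.
Try particular b_p(n) = pn + q. Substituting:
  pn + q = -2(p(n-1) + q) + 4n - 6.
Matching the n-coefficient: p = -2p + 4 ⇒ p = \frac{4}{3}.
Matching constants: q = 2p - 2q - 6 ⇒ q = - \frac{10}{9}.
General: b(n) = A·(-2)^n + \frac{4 n}{3} - \frac{10}{9}.
Apply b(0) = -8: A - \frac{10}{9} = -8 ⇒ A = - \frac{62}{9}.
So b(n) = - \frac{62 \left(-2\right)^{n}}{9} + \frac{4 n}{3} - \frac{10}{9}.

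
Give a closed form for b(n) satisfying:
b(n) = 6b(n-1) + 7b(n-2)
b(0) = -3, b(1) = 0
Characteristic equation: x² - 6x - 7 = 0, which factors as (x - (-1))(x - (7)) = 0.
Roots r₁ = -1, r₂ = 7 (distinct).
General solution: b(n) = A·(-1)^n + B·(7)^n.
From b(0) = -3: A + B = -3.
From b(1) = 0: -A + 7B = 0.
Solving: A = - \frac{21}{8}, B = - \frac{3}{8}.
So b(n) = - \frac{21 \left(-1\right)^{n}}{8} - \frac{3 \cdot 7^{n}}{8}.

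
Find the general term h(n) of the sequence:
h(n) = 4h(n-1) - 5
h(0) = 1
First-order linear non-homogeneous.
Homogeneous solution: h_h(n) = A·(4)^n.
Try constant particular solution h_p = K: K = 4K - 5 ⇒ K = \frac{5}{3}.
General: h(n) = A·(4)^n + \frac{5}{3}.
Apply h(0) = 1: A + \frac{5}{3} = 1 ⇒ A = - \frac{2}{3}.
So h(n) = \frac{5}{3} - \frac{2 \cdot 4^{n}}{3}.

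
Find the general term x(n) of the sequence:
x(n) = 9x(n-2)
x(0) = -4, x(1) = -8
Characteristic equation: x² - 9 = 0, which factors as (x - (-3))(x - (3)) = 0.
Roots r₁ = -3, r₂ = 3 (distinct).
General solution: x(n) = A·(-3)^n + B·(3)^n.
From x(0) = -4: A + B = -4.
From x(1) = -8: -3A + 3B = -8.
Solving: A = - \frac{2}{3}, B = - \frac{10}{3}.
So x(n) = - \frac{2 \left(-3\right)^{n}}{3} - \frac{10 \cdot 3^{n}}{3}.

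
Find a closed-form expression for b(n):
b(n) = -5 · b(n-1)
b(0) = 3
Pure geometric recurrence with ratio -5.
By induction b(n) = b(0) · (-5)^n = 3 \left(-5\right)^{n}.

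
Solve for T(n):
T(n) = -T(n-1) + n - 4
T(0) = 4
First-order linear with linear forcing.
Homogeneous solution: T_h(n) = A·(-1)^n.
Try particular T_p(n) = pn + q. Substituting:
  pn + q = -(p(n-1) + q) + n - 4.
Matching the n-coefficient: p = -p + 1 ⇒ p = \frac{1}{2}.
Matching constants: q = p - q - 4 ⇒ q = - \frac{7}{4}.
General: T(n) = A·(-1)^n + \frac{n}{2} - \frac{7}{4}.
Apply T(0) = 4: A - \frac{7}{4} = 4 ⇒ A = \frac{23}{4}.
So T(n) = \frac{23 \left(-1\right)^{n}}{4} + \frac{n}{2} - \frac{7}{4}.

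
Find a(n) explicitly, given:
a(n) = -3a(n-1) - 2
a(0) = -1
First-order linear non-homogeneous.
Homogeneous solution: a_h(n) = A·(-3)^n.
Try constant particular solution a_p = K: K = -3K - 2 ⇒ K = - \frac{1}{2}.
General: a(n) = A·(-3)^n - \frac{1}{2}.
Apply a(0) = -1: A - \frac{1}{2} = -1 ⇒ A = - \frac{1}{2}.
So a(n) = - \frac{\left(-3\right)^{n}}{2} - \frac{1}{2}.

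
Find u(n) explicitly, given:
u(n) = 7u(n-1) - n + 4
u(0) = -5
First-order linear with linear forcing.
Homogeneous solution: u_h(n) = A·(7)^n.
Try particular u_p(n) = pn + q. Substituting:
  pn + q = 7(p(n-1) + q) - n + 4.
Matching the n-coefficient: p = 7p - 1 ⇒ p = \frac{1}{6}.
Matching constants: q = -7p + 7q + 4 ⇒ q = - \frac{17}{36}.
General: u(n) = A·(7)^n + \frac{n}{6} - \frac{17}{36}.
Apply u(0) = -5: A - \frac{17}{36} = -5 ⇒ A = - \frac{163}{36}.
So u(n) = - \frac{163 \cdot 7^{n}}{36} + \frac{n}{6} - \frac{17}{36}.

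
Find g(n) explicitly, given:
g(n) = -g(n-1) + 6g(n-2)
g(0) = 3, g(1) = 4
Characteristic equation: x² + x - 6 = 0, which factors as (x - (2))(x - (-3)) = 0.
Roots r₁ = 2, r₂ = -3 (distinct).
General solution: g(n) = A·(2)^n + B·(-3)^n.
From g(0) = 3: A + B = 3.
From g(1) = 4: 2A - 3B = 4.
Solving: A = \frac{13}{5}, B = \frac{2}{5}.
So g(n) = \frac{2 \left(-3\right)^{n}}{5} + \frac{13 \cdot 2^{n}}{5}.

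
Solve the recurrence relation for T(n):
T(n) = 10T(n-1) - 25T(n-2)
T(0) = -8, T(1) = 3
Characteristic equation: x² - 10x + 25 = 0, which is (x - (5))².
Repeated root r = 5.
General solution: T(n) = (A + Bn)·(5)^n.
From T(0) = -8: A = -8.
From T(1) = 3: (A + B)·(5) = 3 ⇒ B = \frac{43}{5}.
So T(n) = \left(\frac{43 n}{5} - 8\right) \cdot (5)^n.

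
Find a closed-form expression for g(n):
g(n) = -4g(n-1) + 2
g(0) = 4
First-order linear non-homogeneous.
Homogeneous solution: g_h(n) = A·(-4)^n.
Try constant particular solution g_p = K: K = -4K + 2 ⇒ K = \frac{2}{5}.
General: g(n) = A·(-4)^n + \frac{2}{5}.
Apply g(0) = 4: A + \frac{2}{5} = 4 ⇒ A = \frac{18}{5}.
So g(n) = \frac{18 \left(-4\right)^{n}}{5} + \frac{2}{5}.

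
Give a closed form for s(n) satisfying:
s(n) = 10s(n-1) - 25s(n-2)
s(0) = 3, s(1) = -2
Characteristic equation: x² - 10x + 25 = 0, which is (x - (5))².
Repeated root r = 5.
General solution: s(n) = (A + Bn)·(5)^n.
From s(0) = 3: A = 3.
From s(1) = -2: (A + B)·(5) = -2 ⇒ B = - \frac{17}{5}.
So s(n) = \left(3 - \frac{17 n}{5}\right) \cdot (5)^n.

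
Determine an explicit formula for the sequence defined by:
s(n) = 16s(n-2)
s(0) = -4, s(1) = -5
Characteristic equation: x² - 16 = 0, which factors as (x - (4))(x - (-4)) = 0.
Roots r₁ = 4, r₂ = -4 (distinct).
General solution: s(n) = A·(4)^n + B·(-4)^n.
From s(0) = -4: A + B = -4.
From s(1) = -5: 4A - 4B = -5.
Solving: A = - \frac{21}{8}, B = - \frac{11}{8}.
So s(n) = - \frac{11 \left(-4\right)^{n}}{8} - \frac{21 \cdot 4^{n}}{8}.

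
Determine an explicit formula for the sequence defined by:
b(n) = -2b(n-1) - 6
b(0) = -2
First-order linear non-homogeneous.
Homogeneous solution: b_h(n) = A·(-2)^n.
Try constant particular solution b_p = K: K = -2K - 6 ⇒ K = -2.
General: b(n) = A·(-2)^n - 2.
Apply b(0) = -2: A - 2 = -2 ⇒ A = 0.
So b(n) = -2.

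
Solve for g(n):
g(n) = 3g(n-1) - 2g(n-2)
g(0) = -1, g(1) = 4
Characteristic equation: x² - 3x + 2 = 0, which factors as (x - (2))(x - (1)) = 0.
Roots r₁ = 2, r₂ = 1 (distinct).
General solution: g(n) = A·(2)^n + B·(1)^n.
From g(0) = -1: A + B = -1.
From g(1) = 4: 2A + B = 4.
Solving: A = 5, B = -6.
So g(n) = 5 \cdot 2^{n} - 6.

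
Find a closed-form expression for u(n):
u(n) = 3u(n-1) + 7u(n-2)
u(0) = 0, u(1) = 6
Characteristic equation: x² - 3x - 7 = 0.
Discriminant Δ = (3)² + 4·(7) = 37.
Roots r₁,₂ = (3 ± √37)/2, so r₁ = \frac{3}{2} + \frac{\sqrt{37}}{2}, r₂ = \frac{3}{2} - \frac{\sqrt{37}}{2}.
General solution: u(n) = A·r₁^n + B·r₂^n.
From the initial conditions, A + B = 0 and r₁A + r₂B = 6.
Since r₁ - r₂ = √37: A = (6 - (0)r₂)/√37 = \frac{6 \sqrt{37}}{37}, and B = 0 - A = - \frac{6 \sqrt{37}}{37}.
So u(n) = \left(\frac{6 \sqrt{37}}{37}\right)\left(\frac{3}{2} + \frac{\sqrt{37}}{2}\right)^n + \left(- \frac{6 \sqrt{37}}{37}\right)\left(\frac{3}{2} - \frac{\sqrt{37}}{2}\right)^n.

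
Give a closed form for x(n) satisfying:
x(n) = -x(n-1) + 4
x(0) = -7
First-order linear non-homogeneous.
Homogeneous solution: x_h(n) = A·(-1)^n.
Try constant particular solution x_p = K: K = -K + 4 ⇒ K = 2.
General: x(n) = A·(-1)^n + 2.
Apply x(0) = -7: A + 2 = -7 ⇒ A = -9.
So x(n) = 2 - 9 \left(-1\right)^{n}.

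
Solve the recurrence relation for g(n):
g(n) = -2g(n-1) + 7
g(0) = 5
First-order linear non-homogeneous.
Homogeneous solution: g_h(n) = A·(-2)^n.
Try constant particular solution g_p = K: K = -2K + 7 ⇒ K = \frac{7}{3}.
General: g(n) = A·(-2)^n + \frac{7}{3}.
Apply g(0) = 5: A + \frac{7}{3} = 5 ⇒ A = \frac{8}{3}.
So g(n) = \frac{8 \left(-2\right)^{n}}{3} + \frac{7}{3}.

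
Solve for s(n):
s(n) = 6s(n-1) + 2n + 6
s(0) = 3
First-order linear with linear forcing.
Homogeneous solution: s_h(n) = A·(6)^n.
Try particular s_p(n) = pn + q. Substituting:
  pn + q = 6(p(n-1) + q) + 2n + 6.
Matching the n-coefficient: p = 6p + 2 ⇒ p = - \frac{2}{5}.
Matching constants: q = -6p + 6q + 6 ⇒ q = - \frac{42}{25}.
General: s(n) = A·(6)^n - \frac{2 n}{5} - \frac{42}{25}.
Apply s(0) = 3: A - \frac{42}{25} = 3 ⇒ A = \frac{117}{25}.
So s(n) = \frac{117 \cdot 6^{n}}{25} - \frac{2 n}{5} - \frac{42}{25}.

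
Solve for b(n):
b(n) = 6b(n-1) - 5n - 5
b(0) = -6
First-order linear with linear forcing.
Homogeneous solution: b_h(n) = A·(6)^n.
Try particular b_p(n) = pn + q. Substituting:
  pn + q = 6(p(n-1) + q) - 5n - 5.
Matching the n-coefficient: p = 6p - 5 ⇒ p = 1.
Matching constants: q = -6p + 6q - 5 ⇒ q = \frac{11}{5}.
General: b(n) = A·(6)^n + n + \frac{11}{5}.
Apply b(0) = -6: A + \frac{11}{5} = -6 ⇒ A = - \frac{41}{5}.
So b(n) = - \frac{41 \cdot 6^{n}}{5} + n + \frac{11}{5}.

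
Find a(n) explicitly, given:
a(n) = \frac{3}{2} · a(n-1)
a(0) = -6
Pure geometric recurrence with ratio \frac{3}{2}.
By induction a(n) = a(0) · (\frac{3}{2})^n = - 6 \left(\frac{3}{2}\right)^{n}.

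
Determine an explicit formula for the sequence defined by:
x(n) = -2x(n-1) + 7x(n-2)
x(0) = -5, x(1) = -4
Characteristic equation: x² + 2x - 7 = 0.
Discriminant Δ = (-2)² + 4·(7) = 32.
Roots r₁,₂ = (-2 ± √32)/2, so r₁ = -1 + 2 \sqrt{2}, r₂ = - 2 \sqrt{2} - 1.
General solution: x(n) = A·r₁^n + B·r₂^n.
From the initial conditions, A + B = -5 and r₁A + r₂B = -4.
Since r₁ - r₂ = √32: A = (-4 - (-5)r₂)/√32 = - \frac{5}{2} - \frac{9 \sqrt{2}}{8}, and B = -5 - A = - \frac{5}{2} + \frac{9 \sqrt{2}}{8}.
So x(n) = \left(- \frac{5}{2} - \frac{9 \sqrt{2}}{8}\right)\left(-1 + 2 \sqrt{2}\right)^n + \left(- \frac{5}{2} + \frac{9 \sqrt{2}}{8}\right)\left(- 2 \sqrt{2} - 1\right)^n.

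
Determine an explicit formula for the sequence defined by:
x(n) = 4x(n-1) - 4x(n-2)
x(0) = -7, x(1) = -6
Characteristic equation: x² - 4x + 4 = 0, which is (x - (2))².
Repeated root r = 2.
General solution: x(n) = (A + Bn)·(2)^n.
From x(0) = -7: A = -7.
From x(1) = -6: (A + B)·(2) = -6 ⇒ B = 4.
So x(n) = \left(4 n - 7\right) \cdot (2)^n.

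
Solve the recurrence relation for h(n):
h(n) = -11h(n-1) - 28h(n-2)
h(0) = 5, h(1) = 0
Characteristic equation: x² + 11x + 28 = 0, which factors as (x - (-4))(x - (-7)) = 0.
Roots r₁ = -4, r₂ = -7 (distinct).
General solution: h(n) = A·(-4)^n + B·(-7)^n.
From h(0) = 5: A + B = 5.
From h(1) = 0: -4A - 7B = 0.
Solving: A = \frac{35}{3}, B = - \frac{20}{3}.
So h(n) = \frac{35 \left(-4\right)^{n}}{3} - \frac{20 \left(-7\right)^{n}}{3}.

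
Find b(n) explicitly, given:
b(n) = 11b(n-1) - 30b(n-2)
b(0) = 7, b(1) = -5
Characteristic equation: x² - 11x + 30 = 0, which factors as (x - (6))(x - (5)) = 0.
Roots r₁ = 6, r₂ = 5 (distinct).
General solution: b(n) = A·(6)^n + B·(5)^n.
From b(0) = 7: A + B = 7.
From b(1) = -5: 6A + 5B = -5.
Solving: A = -40, B = 47.
So b(n) = 47 \cdot 5^{n} - 40 \cdot 6^{n}.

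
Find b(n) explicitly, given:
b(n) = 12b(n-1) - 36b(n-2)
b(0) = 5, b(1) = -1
Characteristic equation: x² - 12x + 36 = 0, which is (x - (6))².
Repeated root r = 6.
General solution: b(n) = (A + Bn)·(6)^n.
From b(0) = 5: A = 5.
From b(1) = -1: (A + B)·(6) = -1 ⇒ B = - \frac{31}{6}.
So b(n) = \left(5 - \frac{31 n}{6}\right) \cdot (6)^n.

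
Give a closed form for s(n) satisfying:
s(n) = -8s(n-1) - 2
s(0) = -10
First-order linear non-homogeneous.
Homogeneous solution: s_h(n) = A·(-8)^n.
Try constant particular solution s_p = K: K = -8K - 2 ⇒ K = - \frac{2}{9}.
General: s(n) = A·(-8)^n - \frac{2}{9}.
Apply s(0) = -10: A - \frac{2}{9} = -10 ⇒ A = - \frac{88}{9}.
So s(n) = - \frac{88 \left(-8\right)^{n}}{9} - \frac{2}{9}.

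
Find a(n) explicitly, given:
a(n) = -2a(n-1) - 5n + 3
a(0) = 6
First-order linear with linear forcing.
Homogeneous solution: a_h(n) = A·(-2)^n.
Try particular a_p(n) = pn + q. Substituting:
  pn + q = -2(p(n-1) + q) - 5n + 3.
Matching the n-coefficient: p = -2p - 5 ⇒ p = - \frac{5}{3}.
Matching constants: q = 2p - 2q + 3 ⇒ q = - \frac{1}{9}.
General: a(n) = A·(-2)^n - \frac{5 n}{3} - \frac{1}{9}.
Apply a(0) = 6: A - \frac{1}{9} = 6 ⇒ A = \frac{55}{9}.
So a(n) = \frac{55 \left(-2\right)^{n}}{9} - \frac{5 n}{3} - \frac{1}{9}.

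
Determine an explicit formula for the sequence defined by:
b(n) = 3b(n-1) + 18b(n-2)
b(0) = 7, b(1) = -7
Characteristic equation: x² - 3x - 18 = 0, which factors as (x - (6))(x - (-3)) = 0.
Roots r₁ = 6, r₂ = -3 (distinct).
General solution: b(n) = A·(6)^n + B·(-3)^n.
From b(0) = 7: A + B = 7.
From b(1) = -7: 6A - 3B = -7.
Solving: A = \frac{14}{9}, B = \frac{49}{9}.
So b(n) = \frac{49 \left(-3\right)^{n}}{9} + \frac{14 \cdot 6^{n}}{9}.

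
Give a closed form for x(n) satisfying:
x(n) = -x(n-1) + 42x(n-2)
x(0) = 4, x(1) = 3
Characteristic equation: x² + x - 42 = 0, which factors as (x - (-7))(x - (6)) = 0.
Roots r₁ = -7, r₂ = 6 (distinct).
General solution: x(n) = A·(-7)^n + B·(6)^n.
From x(0) = 4: A + B = 4.
From x(1) = 3: -7A + 6B = 3.
Solving: A = \frac{21}{13}, B = \frac{31}{13}.
So x(n) = \frac{21 \left(-7\right)^{n}}{13} + \frac{31 \cdot 6^{n}}{13}.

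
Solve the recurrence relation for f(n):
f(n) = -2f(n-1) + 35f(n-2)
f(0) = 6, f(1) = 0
Characteristic equation: x² + 2x - 35 = 0, which factors as (x - (-7))(x - (5)) = 0.
Roots r₁ = -7, r₂ = 5 (distinct).
General solution: f(n) = A·(-7)^n + B·(5)^n.
From f(0) = 6: A + B = 6.
From f(1) = 0: -7A + 5B = 0.
Solving: A = \frac{5}{2}, B = \frac{7}{2}.
So f(n) = \frac{5 \left(-7\right)^{n}}{2} + \frac{7 \cdot 5^{n}}{2}.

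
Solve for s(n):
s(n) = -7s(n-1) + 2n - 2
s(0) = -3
First-order linear with linear forcing.
Homogeneous solution: s_h(n) = A·(-7)^n.
Try particular s_p(n) = pn + q. Substituting:
  pn + q = -7(p(n-1) + q) + 2n - 2.
Matching the n-coefficient: p = -7p + 2 ⇒ p = \frac{1}{4}.
Matching constants: q = 7p - 7q - 2 ⇒ q = - \frac{1}{32}.
General: s(n) = A·(-7)^n + \frac{n}{4} - \frac{1}{32}.
Apply s(0) = -3: A - \frac{1}{32} = -3 ⇒ A = - \frac{95}{32}.
So s(n) = - \frac{95 \left(-7\right)^{n}}{32} + \frac{n}{4} - \frac{1}{32}.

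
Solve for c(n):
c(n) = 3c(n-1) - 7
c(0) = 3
First-order linear non-homogeneous.
Homogeneous solution: c_h(n) = A·(3)^n.
Try constant particular solution c_p = K: K = 3K - 7 ⇒ K = \frac{7}{2}.
General: c(n) = A·(3)^n + \frac{7}{2}.
Apply c(0) = 3: A + \frac{7}{2} = 3 ⇒ A = - \frac{1}{2}.
So c(n) = \frac{7}{2} - \frac{3^{n}}{2}.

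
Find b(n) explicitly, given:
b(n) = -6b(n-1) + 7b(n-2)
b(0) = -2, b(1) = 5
Characteristic equation: x² + 6x - 7 = 0, which factors as (x - (1))(x - (-7)) = 0.
Roots r₁ = 1, r₂ = -7 (distinct).
General solution: b(n) = A·(1)^n + B·(-7)^n.
From b(0) = -2: A + B = -2.
From b(1) = 5: A - 7B = 5.
Solving: A = - \frac{9}{8}, B = - \frac{7}{8}.
So b(n) = - \frac{7 \left(-7\right)^{n}}{8} - \frac{9}{8}.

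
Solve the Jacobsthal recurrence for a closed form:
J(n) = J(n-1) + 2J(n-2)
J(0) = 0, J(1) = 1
This is the Jacobsthal sequence.
Characteristic equation: x² - x - 2 = 0; roots r₁ = 2, r₂ = -1.
General: J(n) = A·r₁^n + B·r₂^n. Solving with J(0)=0, J(1)=1 gives A = \frac{1}{3}, B = - \frac{1}{3}.
So J(n) = - \frac{\left(-1\right)^{n}}{3} + \frac{2^{n}}{3}.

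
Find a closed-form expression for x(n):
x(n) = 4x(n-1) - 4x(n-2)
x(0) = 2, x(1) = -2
Characteristic equation: x² - 4x + 4 = 0, which is (x - (2))².
Repeated root r = 2.
General solution: x(n) = (A + Bn)·(2)^n.
From x(0) = 2: A = 2.
From x(1) = -2: (A + B)·(2) = -2 ⇒ B = -3.
So x(n) = \left(2 - 3 n\right) \cdot (2)^n.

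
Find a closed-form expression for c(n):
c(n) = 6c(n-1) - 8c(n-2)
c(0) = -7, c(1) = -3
Characteristic equation: x² - 6x + 8 = 0, which factors as (x - (4))(x - (2)) = 0.
Roots r₁ = 4, r₂ = 2 (distinct).
General solution: c(n) = A·(4)^n + B·(2)^n.
From c(0) = -7: A + B = -7.
From c(1) = -3: 4A + 2B = -3.
Solving: A = \frac{11}{2}, B = - \frac{25}{2}.
So c(n) = - \frac{25 \cdot 2^{n}}{2} + \frac{11 \cdot 4^{n}}{2}.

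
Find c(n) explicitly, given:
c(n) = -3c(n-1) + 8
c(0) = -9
First-order linear non-homogeneous.
Homogeneous solution: c_h(n) = A·(-3)^n.
Try constant particular solution c_p = K: K = -3K + 8 ⇒ K = 2.
General: c(n) = A·(-3)^n + 2.
Apply c(0) = -9: A + 2 = -9 ⇒ A = -11.
So c(n) = 2 - 11 \left(-3\right)^{n}.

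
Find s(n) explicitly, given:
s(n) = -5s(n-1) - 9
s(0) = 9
First-order linear non-homogeneous.
Homogeneous solution: s_h(n) = A·(-5)^n.
Try constant particular solution s_p = K: K = -5K - 9 ⇒ K = - \frac{3}{2}.
General: s(n) = A·(-5)^n - \frac{3}{2}.
Apply s(0) = 9: A - \frac{3}{2} = 9 ⇒ A = \frac{21}{2}.
So s(n) = \frac{21 \left(-5\right)^{n}}{2} - \frac{3}{2}.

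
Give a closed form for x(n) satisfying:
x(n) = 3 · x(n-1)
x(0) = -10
Pure geometric recurrence with ratio 3.
By induction x(n) = x(0) · (3)^n = - 10 \cdot 3^{n}.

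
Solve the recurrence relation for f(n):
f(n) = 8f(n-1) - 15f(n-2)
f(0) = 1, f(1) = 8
Characteristic equation: x² - 8x + 15 = 0, which factors as (x - (3))(x - (5)) = 0.
Roots r₁ = 3, r₂ = 5 (distinct).
General solution: f(n) = A·(3)^n + B·(5)^n.
From f(0) = 1: A + B = 1.
From f(1) = 8: 3A + 5B = 8.
Solving: A = - \frac{3}{2}, B = \frac{5}{2}.
So f(n) = - \frac{3 \cdot 3^{n}}{2} + \frac{5 \cdot 5^{n}}{2}.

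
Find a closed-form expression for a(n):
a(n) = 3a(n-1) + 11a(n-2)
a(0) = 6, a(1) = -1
Characteristic equation: x² - 3x - 11 = 0.
Discriminant Δ = (3)² + 4·(11) = 53.
Roots r₁,₂ = (3 ± √53)/2, so r₁ = \frac{3}{2} + \frac{\sqrt{53}}{2}, r₂ = \frac{3}{2} - \frac{\sqrt{53}}{2}.
General solution: a(n) = A·r₁^n + B·r₂^n.
From the initial conditions, A + B = 6 and r₁A + r₂B = -1.
Since r₁ - r₂ = √53: A = (-1 - (6)r₂)/√53 = 3 - \frac{10 \sqrt{53}}{53}, and B = 6 - A = \frac{10 \sqrt{53}}{53} + 3.
So a(n) = \left(3 - \frac{10 \sqrt{53}}{53}\right)\left(\frac{3}{2} + \frac{\sqrt{53}}{2}\right)^n + \left(\frac{10 \sqrt{53}}{53} + 3\right)\left(\frac{3}{2} - \frac{\sqrt{53}}{2}\right)^n.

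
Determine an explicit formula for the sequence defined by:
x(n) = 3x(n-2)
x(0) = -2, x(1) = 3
Characteristic equation: x² - 3 = 0.
Discriminant Δ = (0)² + 4·(3) = 12.
Roots r₁,₂ = (0 ± √12)/2, so r₁ = \sqrt{3}, r₂ = - \sqrt{3}.
General solution: x(n) = A·r₁^n + B·r₂^n.
From the initial conditions, A + B = -2 and r₁A + r₂B = 3.
Since r₁ - r₂ = √12: A = (3 - (-2)r₂)/√12 = -1 + \frac{\sqrt{3}}{2}, and B = -2 - A = -1 - \frac{\sqrt{3}}{2}.
So x(n) = \left(-1 + \frac{\sqrt{3}}{2}\right)\left(\sqrt{3}\right)^n + \left(-1 - \frac{\sqrt{3}}{2}\right)\left(- \sqrt{3}\right)^n.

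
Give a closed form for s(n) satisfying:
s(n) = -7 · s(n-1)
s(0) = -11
Pure geometric recurrence with ratio -7.
By induction s(n) = s(0) · (-7)^n = - 11 \left(-7\right)^{n}.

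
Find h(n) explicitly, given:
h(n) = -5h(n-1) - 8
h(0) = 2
First-order linear non-homogeneous.
Homogeneous solution: h_h(n) = A·(-5)^n.
Try constant particular solution h_p = K: K = -5K - 8 ⇒ K = - \frac{4}{3}.
General: h(n) = A·(-5)^n - \frac{4}{3}.
Apply h(0) = 2: A - \frac{4}{3} = 2 ⇒ A = \frac{10}{3}.
So h(n) = \frac{10 \left(-5\right)^{n}}{3} - \frac{4}{3}.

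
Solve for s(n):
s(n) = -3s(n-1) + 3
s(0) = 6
First-order linear non-homogeneous.
Homogeneous solution: s_h(n) = A·(-3)^n.
Try constant particular solution s_p = K: K = -3K + 3 ⇒ K = \frac{3}{4}.
General: s(n) = A·(-3)^n + \frac{3}{4}.
Apply s(0) = 6: A + \frac{3}{4} = 6 ⇒ A = \frac{21}{4}.
So s(n) = \frac{21 \left(-3\right)^{n}}{4} + \frac{3}{4}.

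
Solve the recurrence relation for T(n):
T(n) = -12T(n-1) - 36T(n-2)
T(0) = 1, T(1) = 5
Characteristic equation: x² + 12x + 36 = 0, which is (x - (-6))².
Repeated root r = -6.
General solution: T(n) = (A + Bn)·(-6)^n.
From T(0) = 1: A = 1.
From T(1) = 5: (A + B)·(-6) = 5 ⇒ B = - \frac{11}{6}.
So T(n) = \left(1 - \frac{11 n}{6}\right) \cdot (-6)^n.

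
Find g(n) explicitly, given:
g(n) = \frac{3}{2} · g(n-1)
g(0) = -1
Pure geometric recurrence with ratio \frac{3}{2}.
By induction g(n) = g(0) · (\frac{3}{2})^n = - \left(\frac{3}{2}\right)^{n}.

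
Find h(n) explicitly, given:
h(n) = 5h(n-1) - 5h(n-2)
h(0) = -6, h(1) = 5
Characteristic equation: x² - 5x + 5 = 0.
Discriminant Δ = (5)² + 4·(-5) = 5.
Roots r₁,₂ = (5 ± √5)/2, so r₁ = \frac{\sqrt{5}}{2} + \frac{5}{2}, r₂ = \frac{5}{2} - \frac{\sqrt{5}}{2}.
General solution: h(n) = A·r₁^n + B·r₂^n.
From the initial conditions, A + B = -6 and r₁A + r₂B = 5.
Since r₁ - r₂ = √5: A = (5 - (-6)r₂)/√5 = -3 + 4 \sqrt{5}, and B = -6 - A = - 4 \sqrt{5} - 3.
So h(n) = \left(-3 + 4 \sqrt{5}\right)\left(\frac{\sqrt{5}}{2} + \frac{5}{2}\right)^n + \left(- 4 \sqrt{5} - 3\right)\left(\frac{5}{2} - \frac{\sqrt{5}}{2}\right)^n.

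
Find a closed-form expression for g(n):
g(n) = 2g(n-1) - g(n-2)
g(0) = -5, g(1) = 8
Characteristic equation: x² - 2x + 1 = 0, which is (x - (1))².
Repeated root r = 1.
General solution: g(n) = (A + Bn)·(1)^n.
From g(0) = -5: A = -5.
From g(1) = 8: (A + B)·(1) = 8 ⇒ B = 13.
So g(n) = \left(13 n - 5\right) \cdot (1)^n.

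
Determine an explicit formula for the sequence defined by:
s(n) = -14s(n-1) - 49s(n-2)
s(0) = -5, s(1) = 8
Characteristic equation: x² + 14x + 49 = 0, which is (x - (-7))².
Repeated root r = -7.
General solution: s(n) = (A + Bn)·(-7)^n.
From s(0) = -5: A = -5.
From s(1) = 8: (A + B)·(-7) = 8 ⇒ B = \frac{27}{7}.
So s(n) = \left(\frac{27 n}{7} - 5\right) \cdot (-7)^n.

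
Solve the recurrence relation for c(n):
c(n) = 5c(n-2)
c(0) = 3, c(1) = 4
Characteristic equation: x² - 5 = 0.
Discriminant Δ = (0)² + 4·(5) = 20.
Roots r₁,₂ = (0 ± √20)/2, so r₁ = \sqrt{5}, r₂ = - \sqrt{5}.
General solution: c(n) = A·r₁^n + B·r₂^n.
From the initial conditions, A + B = 3 and r₁A + r₂B = 4.
Since r₁ - r₂ = √20: A = (4 - (3)r₂)/√20 = \frac{2 \sqrt{5}}{5} + \frac{3}{2}, and B = 3 - A = \frac{3}{2} - \frac{2 \sqrt{5}}{5}.
So c(n) = \left(\frac{2 \sqrt{5}}{5} + \frac{3}{2}\right)\left(\sqrt{5}\right)^n + \left(\frac{3}{2} - \frac{2 \sqrt{5}}{5}\right)\left(- \sqrt{5}\right)^n.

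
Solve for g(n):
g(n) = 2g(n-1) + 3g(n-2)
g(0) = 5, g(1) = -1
Characteristic equation: x² - 2x - 3 = 0, which factors as (x - (-1))(x - (3)) = 0.
Roots r₁ = -1, r₂ = 3 (distinct).
General solution: g(n) = A·(-1)^n + B·(3)^n.
From g(0) = 5: A + B = 5.
From g(1) = -1: -A + 3B = -1.
Solving: A = 4, B = 1.
So g(n) = 4 \left(-1\right)^{n} + 3^{n}.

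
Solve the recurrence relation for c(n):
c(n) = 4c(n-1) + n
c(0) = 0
First-order linear with linear forcing.
Homogeneous solution: c_h(n) = A·(4)^n.
Try particular c_p(n) = pn + q. Substituting:
  pn + q = 4(p(n-1) + q) + n.
Matching the n-coefficient: p = 4p + 1 ⇒ p = - \frac{1}{3}.
Matching constants: q = -4p + 4q ⇒ q = - \frac{4}{9}.
General: c(n) = A·(4)^n - \frac{n}{3} - \frac{4}{9}.
Apply c(0) = 0: A - \frac{4}{9} = 0 ⇒ A = \frac{4}{9}.
So c(n) = \frac{4 \cdot 4^{n}}{9} - \frac{n}{3} - \frac{4}{9}.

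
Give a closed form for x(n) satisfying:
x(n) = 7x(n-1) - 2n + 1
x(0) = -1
First-order linear with linear forcing.
Homogeneous solution: x_h(n) = A·(7)^n.
Try particular x_p(n) = pn + q. Substituting:
  pn + q = 7(p(n-1) + q) - 2n + 1.
Matching the n-coefficient: p = 7p - 2 ⇒ p = \frac{1}{3}.
Matching constants: q = -7p + 7q + 1 ⇒ q = \frac{2}{9}.
General: x(n) = A·(7)^n + \frac{n}{3} + \frac{2}{9}.
Apply x(0) = -1: A + \frac{2}{9} = -1 ⇒ A = - \frac{11}{9}.
So x(n) = - \frac{11 \cdot 7^{n}}{9} + \frac{n}{3} + \frac{2}{9}.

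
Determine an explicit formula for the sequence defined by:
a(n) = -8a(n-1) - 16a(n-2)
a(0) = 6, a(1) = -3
Characteristic equation: x² + 8x + 16 = 0, which is (x - (-4))².
Repeated root r = -4.
General solution: a(n) = (A + Bn)·(-4)^n.
From a(0) = 6: A = 6.
From a(1) = -3: (A + B)·(-4) = -3 ⇒ B = - \frac{21}{4}.
So a(n) = \left(6 - \frac{21 n}{4}\right) \cdot (-4)^n.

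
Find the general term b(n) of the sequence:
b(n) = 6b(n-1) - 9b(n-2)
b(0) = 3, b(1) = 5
Characteristic equation: x² - 6x + 9 = 0, which is (x - (3))².
Repeated root r = 3.
General solution: b(n) = (A + Bn)·(3)^n.
From b(0) = 3: A = 3.
From b(1) = 5: (A + B)·(3) = 5 ⇒ B = - \frac{4}{3}.
So b(n) = \left(3 - \frac{4 n}{3}\right) \cdot (3)^n.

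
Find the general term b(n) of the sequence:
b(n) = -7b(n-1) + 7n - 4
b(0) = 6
First-order linear with linear forcing.
Homogeneous solution: b_h(n) = A·(-7)^n.
Try particular b_p(n) = pn + q. Substituting:
  pn + q = -7(p(n-1) + q) + 7n - 4.
Matching the n-coefficient: p = -7p + 7 ⇒ p = \frac{7}{8}.
Matching constants: q = 7p - 7q - 4 ⇒ q = \frac{17}{64}.
General: b(n) = A·(-7)^n + \frac{7 n}{8} + \frac{17}{64}.
Apply b(0) = 6: A + \frac{17}{64} = 6 ⇒ A = \frac{367}{64}.
So b(n) = \frac{367 \left(-7\right)^{n}}{64} + \frac{7 n}{8} + \frac{17}{64}.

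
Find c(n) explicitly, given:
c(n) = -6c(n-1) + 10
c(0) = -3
First-order linear non-homogeneous.
Homogeneous solution: c_h(n) = A·(-6)^n.
Try constant particular solution c_p = K: K = -6K + 10 ⇒ K = \frac{10}{7}.
General: c(n) = A·(-6)^n + \frac{10}{7}.
Apply c(0) = -3: A + \frac{10}{7} = -3 ⇒ A = - \frac{31}{7}.
So c(n) = \frac{10}{7} - \frac{31 \left(-6\right)^{n}}{7}.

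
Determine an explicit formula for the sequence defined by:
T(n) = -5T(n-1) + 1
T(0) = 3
First-order linear non-homogeneous.
Homogeneous solution: T_h(n) = A·(-5)^n.
Try constant particular solution T_p = K: K = -5K + 1 ⇒ K = \frac{1}{6}.
General: T(n) = A·(-5)^n + \frac{1}{6}.
Apply T(0) = 3: A + \frac{1}{6} = 3 ⇒ A = \frac{17}{6}.
So T(n) = \frac{17 \left(-5\right)^{n}}{6} + \frac{1}{6}.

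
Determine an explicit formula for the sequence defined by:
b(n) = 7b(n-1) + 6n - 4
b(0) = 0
First-order linear with linear forcing.
Homogeneous solution: b_h(n) = A·(7)^n.
Try particular b_p(n) = pn + q. Substituting:
  pn + q = 7(p(n-1) + q) + 6n - 4.
Matching the n-coefficient: p = 7p + 6 ⇒ p = -1.
Matching constants: q = -7p + 7q - 4 ⇒ q = - \frac{1}{2}.
General: b(n) = A·(7)^n - n - \frac{1}{2}.
Apply b(0) = 0: A - \frac{1}{2} = 0 ⇒ A = \frac{1}{2}.
So b(n) = \frac{7^{n}}{2} - n - \frac{1}{2}.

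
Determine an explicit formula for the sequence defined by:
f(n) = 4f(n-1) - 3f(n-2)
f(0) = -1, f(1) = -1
Characteristic equation: x² - 4x + 3 = 0, which factors as (x - (3))(x - (1)) = 0.
Roots r₁ = 3, r₂ = 1 (distinct).
General solution: f(n) = A·(3)^n + B·(1)^n.
From f(0) = -1: A + B = -1.
From f(1) = -1: 3A + B = -1.
Solving: A = 0, B = -1.
So f(n) = -1.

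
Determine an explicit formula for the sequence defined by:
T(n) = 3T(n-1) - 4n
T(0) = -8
First-order linear with linear forcing.
Homogeneous solution: T_h(n) = A·(3)^n.
Try particular T_p(n) = pn + q. Substituting:
  pn + q = 3(p(n-1) + q) - 4n.
Matching the n-coefficient: p = 3p - 4 ⇒ p = 2.
Matching constants: q = -3p + 3q ⇒ q = 3.
General: T(n) = A·(3)^n + 2 n + 3.
Apply T(0) = -8: A + 3 = -8 ⇒ A = -11.
So T(n) = - 11 \cdot 3^{n} + 2 n + 3.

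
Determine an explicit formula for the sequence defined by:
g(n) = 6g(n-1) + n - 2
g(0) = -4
First-order linear with linear forcing.
Homogeneous solution: g_h(n) = A·(6)^n.
Try particular g_p(n) = pn + q. Substituting:
  pn + q = 6(p(n-1) + q) + n - 2.
Matching the n-coefficient: p = 6p + 1 ⇒ p = - \frac{1}{5}.
Matching constants: q = -6p + 6q - 2 ⇒ q = \frac{4}{25}.
General: g(n) = A·(6)^n - \frac{n}{5} + \frac{4}{25}.
Apply g(0) = -4: A + \frac{4}{25} = -4 ⇒ A = - \frac{104}{25}.
So g(n) = - \frac{104 \cdot 6^{n}}{25} - \frac{n}{5} + \frac{4}{25}.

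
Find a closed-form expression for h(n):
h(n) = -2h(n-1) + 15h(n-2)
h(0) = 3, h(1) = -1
Characteristic equation: x² + 2x - 15 = 0, which factors as (x - (-5))(x - (3)) = 0.
Roots r₁ = -5, r₂ = 3 (distinct).
General solution: h(n) = A·(-5)^n + B·(3)^n.
From h(0) = 3: A + B = 3.
From h(1) = -1: -5A + 3B = -1.
Solving: A = \frac{5}{4}, B = \frac{7}{4}.
So h(n) = \frac{5 \left(-5\right)^{n}}{4} + \frac{7 \cdot 3^{n}}{4}.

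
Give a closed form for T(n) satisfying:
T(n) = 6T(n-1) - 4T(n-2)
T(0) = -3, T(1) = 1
Characteristic equation: x² - 6x + 4 = 0.
Discriminant Δ = (6)² + 4·(-4) = 20.
Roots r₁,₂ = (6 ± √20)/2, so r₁ = \sqrt{5} + 3, r₂ = 3 - \sqrt{5}.
General solution: T(n) = A·r₁^n + B·r₂^n.
From the initial conditions, A + B = -3 and r₁A + r₂B = 1.
Since r₁ - r₂ = √20: A = (1 - (-3)r₂)/√20 = - \frac{3}{2} + \sqrt{5}, and B = -3 - A = - \sqrt{5} - \frac{3}{2}.
So T(n) = \left(- \frac{3}{2} + \sqrt{5}\right)\left(\sqrt{5} + 3\right)^n + \left(- \sqrt{5} - \frac{3}{2}\right)\left(3 - \sqrt{5}\right)^n.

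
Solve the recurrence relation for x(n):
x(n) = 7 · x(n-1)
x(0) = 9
Pure geometric recurrence with ratio 7.
By induction x(n) = x(0) · (7)^n = 9 \cdot 7^{n}.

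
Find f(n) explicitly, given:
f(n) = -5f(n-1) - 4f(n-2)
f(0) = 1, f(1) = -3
Characteristic equation: x² + 5x + 4 = 0, which factors as (x - (-1))(x - (-4)) = 0.
Roots r₁ = -1, r₂ = -4 (distinct).
General solution: f(n) = A·(-1)^n + B·(-4)^n.
From f(0) = 1: A + B = 1.
From f(1) = -3: -A - 4B = -3.
Solving: A = \frac{1}{3}, B = \frac{2}{3}.
So f(n) = \frac{\left(-1\right)^{n}}{3} + \frac{2 \left(-4\right)^{n}}{3}.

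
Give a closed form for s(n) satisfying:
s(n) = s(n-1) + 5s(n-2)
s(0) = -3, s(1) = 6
Characteristic equation: x² - x - 5 = 0.
Discriminant Δ = (1)² + 4·(5) = 21.
Roots r₁,₂ = (1 ± √21)/2, so r₁ = \frac{1}{2} + \frac{\sqrt{21}}{2}, r₂ = \frac{1}{2} - \frac{\sqrt{21}}{2}.
General solution: s(n) = A·r₁^n + B·r₂^n.
From the initial conditions, A + B = -3 and r₁A + r₂B = 6.
Since r₁ - r₂ = √21: A = (6 - (-3)r₂)/√21 = - \frac{3}{2} + \frac{5 \sqrt{21}}{14}, and B = -3 - A = - \frac{5 \sqrt{21}}{14} - \frac{3}{2}.
So s(n) = \left(- \frac{3}{2} + \frac{5 \sqrt{21}}{14}\right)\left(\frac{1}{2} + \frac{\sqrt{21}}{2}\right)^n + \left(- \frac{5 \sqrt{21}}{14} - \frac{3}{2}\right)\left(\frac{1}{2} - \frac{\sqrt{21}}{2}\right)^n.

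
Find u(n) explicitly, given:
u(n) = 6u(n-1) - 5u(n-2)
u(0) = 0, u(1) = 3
Characteristic equation: x² - 6x + 5 = 0, which factors as (x - (5))(x - (1)) = 0.
Roots r₁ = 5, r₂ = 1 (distinct).
General solution: u(n) = A·(5)^n + B·(1)^n.
From u(0) = 0: A + B = 0.
From u(1) = 3: 5A + B = 3.
Solving: A = \frac{3}{4}, B = - \frac{3}{4}.
So u(n) = \frac{3 \cdot 5^{n}}{4} - \frac{3}{4}.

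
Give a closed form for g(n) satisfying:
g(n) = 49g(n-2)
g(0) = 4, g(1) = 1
Characteristic equation: x² - 49 = 0, which factors as (x - (7))(x - (-7)) = 0.
Roots r₁ = 7, r₂ = -7 (distinct).
General solution: g(n) = A·(7)^n + B·(-7)^n.
From g(0) = 4: A + B = 4.
From g(1) = 1: 7A - 7B = 1.
Solving: A = \frac{29}{14}, B = \frac{27}{14}.
So g(n) = \frac{27 \left(-7\right)^{n}}{14} + \frac{29 \cdot 7^{n}}{14}.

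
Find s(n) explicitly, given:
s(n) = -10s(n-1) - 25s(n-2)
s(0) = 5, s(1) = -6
Characteristic equation: x² + 10x + 25 = 0, which is (x - (-5))².
Repeated root r = -5.
General solution: s(n) = (A + Bn)·(-5)^n.
From s(0) = 5: A = 5.
From s(1) = -6: (A + B)·(-5) = -6 ⇒ B = - \frac{19}{5}.
So s(n) = \left(5 - \frac{19 n}{5}\right) \cdot (-5)^n.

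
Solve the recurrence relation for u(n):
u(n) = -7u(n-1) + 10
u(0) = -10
First-order linear non-homogeneous.
Homogeneous solution: u_h(n) = A·(-7)^n.
Try constant particular solution u_p = K: K = -7K + 10 ⇒ K = \frac{5}{4}.
General: u(n) = A·(-7)^n + \frac{5}{4}.
Apply u(0) = -10: A + \frac{5}{4} = -10 ⇒ A = - \frac{45}{4}.
So u(n) = \frac{5}{4} - \frac{45 \left(-7\right)^{n}}{4}.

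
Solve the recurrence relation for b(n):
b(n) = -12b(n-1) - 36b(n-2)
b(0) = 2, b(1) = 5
Characteristic equation: x² + 12x + 36 = 0, which is (x - (-6))².
Repeated root r = -6.
General solution: b(n) = (A + Bn)·(-6)^n.
From b(0) = 2: A = 2.
From b(1) = 5: (A + B)·(-6) = 5 ⇒ B = - \frac{17}{6}.
So b(n) = \left(2 - \frac{17 n}{6}\right) \cdot (-6)^n.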